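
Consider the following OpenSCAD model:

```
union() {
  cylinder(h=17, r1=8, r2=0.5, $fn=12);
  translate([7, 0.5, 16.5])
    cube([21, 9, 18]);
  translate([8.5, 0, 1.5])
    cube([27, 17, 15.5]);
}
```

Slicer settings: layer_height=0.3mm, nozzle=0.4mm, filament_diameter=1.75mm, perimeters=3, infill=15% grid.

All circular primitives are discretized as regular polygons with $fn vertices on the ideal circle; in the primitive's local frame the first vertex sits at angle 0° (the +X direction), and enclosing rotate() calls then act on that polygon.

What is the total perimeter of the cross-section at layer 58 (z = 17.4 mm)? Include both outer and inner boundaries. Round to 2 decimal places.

60.00 mm

At z = 17.4 mm: the cone does not reach this height (z outside [0, 17]); the cube at (7, 0.5) is present — its section is the full 21×9 rectangle (perimeter 60.00 mm); the cube at (8.5, 0) is absent (z outside [1.5, 17]); Combining (union): only the 21×9 cube at (7, 0.5) is present, so the union is just that shape — boundary = 60.00 mm. Overall, the cross-section is a single solid region. Total boundary length (outer) = 60.00 mm.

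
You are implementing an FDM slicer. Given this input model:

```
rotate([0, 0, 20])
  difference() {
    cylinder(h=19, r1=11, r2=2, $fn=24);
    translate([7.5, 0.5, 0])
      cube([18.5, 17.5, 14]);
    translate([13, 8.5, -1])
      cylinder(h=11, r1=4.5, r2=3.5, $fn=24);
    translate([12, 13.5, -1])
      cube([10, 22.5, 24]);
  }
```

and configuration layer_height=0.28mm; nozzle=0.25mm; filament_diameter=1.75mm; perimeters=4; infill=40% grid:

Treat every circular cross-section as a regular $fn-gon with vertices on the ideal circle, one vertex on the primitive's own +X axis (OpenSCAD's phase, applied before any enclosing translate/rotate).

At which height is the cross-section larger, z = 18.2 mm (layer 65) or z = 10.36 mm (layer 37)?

Layer 65 (z = 18.2): the cone (r1=11→r2=2) has section circumradius 2.379 here — a regular 24-gon (area = (24/2)·2.379²·sin(360°/24) = 17.58 mm²); the cube at (7.5, 0.5) does not reach this height (z outside [0, 14]); the cone at (13, 8.5) is absent (z outside [-1, 10]); the 10×22.5 cube at (12, 13.5) contributes its full rectangle (area 225.00 mm²); After the difference (first − rest): starting from the cone (17.58 mm²), the 10×22.5 cube at (12, 13.5) misses the remaining region (no effect) — area = 17.58 mm²; (rotated 20° about Z; rotation is an isometry so areas/perimeters/island counts are preserved). So its area = 17.58 mm². Layer 37 (z = 10.36): the cone: at t=0.545 of its height the radius interpolates to r₁+(r₂−r₁)t = 6.093, giving a regular 24-gon of that circumradius (area = (24/2)·6.093²·sin(360°/24) = 115.29 mm²); the cube at (7.5, 0.5) is present — its section is the full 18.5×17.5 rectangle (area 323.75 mm²); the cone at (13, 8.5) is not intersected at this z (z outside [-1, 10]); the cube at (12, 13.5) is present — its section is the full 10×22.5 rectangle (area 225.00 mm²); Subtracting the remaining from the first: starting from the cone (115.29 mm²), the 18.5×17.5 cube at (7.5, 0.5) misses the remaining region (no effect); the 10×22.5 cube at (12, 13.5) misses the remaining region (no effect) — area = 115.29 mm²; (whole slice rotated 20° about Z — lengths, areas and connectivity unchanged). So its area = 115.29 mm². Layer 37 is larger (115.29 vs 17.58 mm²).

layer 37 (z = 10.36 mm)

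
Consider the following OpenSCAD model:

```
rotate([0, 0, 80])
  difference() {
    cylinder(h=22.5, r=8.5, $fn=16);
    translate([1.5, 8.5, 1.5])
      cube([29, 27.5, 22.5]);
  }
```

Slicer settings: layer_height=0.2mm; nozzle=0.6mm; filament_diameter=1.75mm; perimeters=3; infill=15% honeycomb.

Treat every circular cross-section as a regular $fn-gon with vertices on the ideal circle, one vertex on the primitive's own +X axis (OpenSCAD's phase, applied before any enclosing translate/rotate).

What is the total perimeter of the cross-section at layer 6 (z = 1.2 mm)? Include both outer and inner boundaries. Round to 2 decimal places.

53.06 mm

At z = 1.2 mm: the r=8.5 cylinder contributes a regular 16-gon of circumradius 8.5 (perimeter = 2·16·8.500·sin(180°/16) = 53.06 mm); the cube at (1.5, 8.5) does not reach this height (z outside [1.5, 24]); Taking the first minus the rest: none of the subtracted shapes is present at this height, so the r=8.5 cylinder is unchanged — boundary = 53.06 mm; (rotated 80° about Z; rotation is an isometry so areas/perimeters/island counts are preserved). Overall, the cross-section is a single solid region. Total boundary length (outer) = 53.06 mm.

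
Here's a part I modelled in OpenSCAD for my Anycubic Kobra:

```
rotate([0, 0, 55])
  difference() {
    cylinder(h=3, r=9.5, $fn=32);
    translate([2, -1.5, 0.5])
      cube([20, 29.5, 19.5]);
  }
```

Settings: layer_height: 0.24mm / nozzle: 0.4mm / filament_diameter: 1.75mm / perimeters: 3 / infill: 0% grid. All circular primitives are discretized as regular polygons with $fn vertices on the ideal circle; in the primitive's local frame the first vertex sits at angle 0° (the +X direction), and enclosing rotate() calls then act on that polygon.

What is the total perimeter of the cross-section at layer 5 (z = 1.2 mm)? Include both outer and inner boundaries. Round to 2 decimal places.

63.33 mm

At z = 1.2 mm: the r=9.5 cylinder gives a regular 32-gon of circumradius 9.5 (constant along its height) (perimeter = 2·32·9.500·sin(180°/32) = 59.59 mm); the cube at (2, -1.5) is present — its section is the full 20×29.5 rectangle (perimeter 99.00 mm); After the difference (first − rest): starting from the r=9.5 cylinder, the 20×29.5 cube at (2, -1.5) partially overlaps it — only the 62.77 mm² overlap (of its 590.00 mm²) is removed, clipping the outline — boundary = 63.33 mm; (rotated 55° about Z; rotation is an isometry so areas/perimeters/island counts are preserved). Overall, the cross-section is a single solid region. Total boundary length (outer) = 63.33 mm.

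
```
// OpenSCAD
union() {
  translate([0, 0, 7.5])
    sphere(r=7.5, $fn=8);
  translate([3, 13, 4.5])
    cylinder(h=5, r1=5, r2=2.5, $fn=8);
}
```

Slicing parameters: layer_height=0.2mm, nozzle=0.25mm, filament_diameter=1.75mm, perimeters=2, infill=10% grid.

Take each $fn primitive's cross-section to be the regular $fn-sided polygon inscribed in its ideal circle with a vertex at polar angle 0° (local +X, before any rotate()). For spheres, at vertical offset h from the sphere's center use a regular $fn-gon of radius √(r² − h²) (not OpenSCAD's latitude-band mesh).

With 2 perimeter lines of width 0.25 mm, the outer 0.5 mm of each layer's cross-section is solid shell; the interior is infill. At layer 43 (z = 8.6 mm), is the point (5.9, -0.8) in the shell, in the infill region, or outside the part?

infill

At z = 8.6 mm: the r=7.5 sphere contributes a regular 8-gon of circumradius √(7.5²−1.1²) = 7.419; the cone at (3, 13) contributes a regular 8-gon of circumradius 2.950 (interpolated between r1=5 and r2=2.5 at t=0.820); Combining (union): the 2 present regions are separate (no shared area or edge), so areas and boundary lengths simply add and each stays a separate island — 2 connected regions. Overall, the cross-section has 2 separate islands. The nearest boundary edge runs (7.42, 0.00)→(5.25, -5.25); distance from the point to it = 1.10 mm. (Shell/infill is judged within the island containing the point — the largest one.) The point is inside the cross-section and 1.10 mm from the nearest boundary — more than the 0.5 mm shell width (2 × 0.25), so it's in the infill interior.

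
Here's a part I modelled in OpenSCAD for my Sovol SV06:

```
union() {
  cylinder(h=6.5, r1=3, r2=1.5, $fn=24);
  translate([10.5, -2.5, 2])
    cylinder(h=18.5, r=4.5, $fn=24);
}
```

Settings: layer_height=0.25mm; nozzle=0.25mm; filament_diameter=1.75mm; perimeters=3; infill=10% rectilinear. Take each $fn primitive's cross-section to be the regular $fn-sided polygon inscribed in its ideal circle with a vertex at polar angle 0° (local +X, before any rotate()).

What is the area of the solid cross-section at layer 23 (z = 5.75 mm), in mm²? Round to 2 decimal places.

71.59 mm²

At z = 5.75 mm: the cone: at t=0.885 of its height the radius interpolates to r₁+(r₂−r₁)t = 1.673, giving a regular 24-gon of that circumradius (area = (24/2)·1.673²·sin(360°/24) = 8.69 mm²); the r=4.5 cylinder at (10.5, -2.5) gives a regular 24-gon of circumradius 4.5 (constant along its height) (area = (24/2)·4.500²·sin(360°/24) = 62.89 mm²); Taking the union: the 2 present regions are separate (no shared area or edge), so areas and boundary lengths simply add and each stays a separate island — area = 71.59 mm². Overall, the cross-section has 2 separate islands. Net area = 71.59 mm².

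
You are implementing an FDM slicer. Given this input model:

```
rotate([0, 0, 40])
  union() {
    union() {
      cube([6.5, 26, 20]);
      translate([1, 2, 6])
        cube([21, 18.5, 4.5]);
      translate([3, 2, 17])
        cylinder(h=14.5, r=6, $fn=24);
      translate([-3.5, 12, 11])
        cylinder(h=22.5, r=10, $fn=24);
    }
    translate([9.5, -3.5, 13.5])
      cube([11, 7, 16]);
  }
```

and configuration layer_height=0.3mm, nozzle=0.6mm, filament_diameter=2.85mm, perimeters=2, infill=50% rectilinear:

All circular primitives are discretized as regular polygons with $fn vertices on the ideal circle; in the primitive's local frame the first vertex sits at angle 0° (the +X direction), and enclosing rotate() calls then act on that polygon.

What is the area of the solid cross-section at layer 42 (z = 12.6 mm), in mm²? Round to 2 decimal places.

392.44 mm²

At z = 12.6 mm: the cube is present — its section is the full 6.5×26 rectangle (area 169.00 mm²); the cube at (1, 2) is absent (z outside [6, 10.5]); the cylinder at (3, 2) is absent (z outside [17, 31.5]); the r=10 cylinder at (-3.5, 12) gives a regular 24-gon of circumradius 10 (constant along its height) (area = (24/2)·10.000²·sin(360°/24) = 310.58 mm²); Merging all regions: the regions partially overlap — summed areas 479.58 mm² minus the doubly-counted overlap 87.14 mm² gives 392.44 mm² — area = 392.44 mm²; the cube at (9.5, -3.5) is absent (z outside [13.5, 29.5]); Taking the union: only that combined region is present, so the union is just that shape — area = 392.44 mm²; (whole slice rotated 40° about Z — lengths, areas and connectivity unchanged). Overall, the cross-section is a single solid region. Net area = 392.44 mm².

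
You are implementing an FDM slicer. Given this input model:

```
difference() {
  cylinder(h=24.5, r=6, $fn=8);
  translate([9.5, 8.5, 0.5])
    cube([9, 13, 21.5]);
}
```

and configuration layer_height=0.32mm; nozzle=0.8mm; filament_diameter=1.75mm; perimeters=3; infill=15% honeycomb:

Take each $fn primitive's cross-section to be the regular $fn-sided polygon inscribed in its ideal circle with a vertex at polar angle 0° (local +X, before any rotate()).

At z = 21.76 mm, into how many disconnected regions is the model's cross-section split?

At z = 21.76 mm: the r=6 cylinder gives a regular 8-gon of circumradius 6 (constant along its height); the cube at (9.5, 8.5) (footprint 9×13) is included at this height; Subtracting the remaining from the first: starting from the r=6 cylinder, the 9×13 cube at (9.5, 8.5) misses the remaining region (no effect) — 1 connected region. The result has 1 disconnected region.

1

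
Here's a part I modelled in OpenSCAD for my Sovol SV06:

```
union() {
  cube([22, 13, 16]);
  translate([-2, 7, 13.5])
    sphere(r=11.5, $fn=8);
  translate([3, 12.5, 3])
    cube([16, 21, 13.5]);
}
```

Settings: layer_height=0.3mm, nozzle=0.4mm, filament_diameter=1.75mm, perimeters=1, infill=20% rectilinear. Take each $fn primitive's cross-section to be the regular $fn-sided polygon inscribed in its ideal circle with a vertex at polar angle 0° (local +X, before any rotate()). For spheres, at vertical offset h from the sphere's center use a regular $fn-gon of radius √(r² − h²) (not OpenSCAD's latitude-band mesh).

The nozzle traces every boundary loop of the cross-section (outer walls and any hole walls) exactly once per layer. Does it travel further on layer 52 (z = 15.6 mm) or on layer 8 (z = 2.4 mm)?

Layer 52 (z = 15.6): the cube is present — its section is the full 22×13 rectangle (perimeter 70.00 mm); the r=11.5 sphere at (-2, 7) slices to a regular 8-gon of circumradius 11.307 (√(r²−h²) with h=2.1 from center) (perimeter = 2·8·11.307·sin(180°/8) = 69.23 mm); the cube at (3, 12.5) (footprint 16×21) is included at this height (perimeter 74.00 mm); Merging all regions: the regions partially overlap (shared area 120.04 mm²), so the edge portions inside another operand are dropped and the merged outline is re-measured after clipping — boundary = 135.11 mm. So its perimeter = 135.11 mm. Layer 8 (z = 2.4): the cube is present — its section is the full 22×13 rectangle (perimeter 70.00 mm); the sphere at (-2, 7): section is a regular 8-gon, circumradius = √(r²−h²) = √(11.5²−11.1²) = 3.007 (perimeter = 2·8·3.007·sin(180°/8) = 18.41 mm); the cube at (3, 12.5) is absent (z outside [3, 16.5]); Merging all regions: the regions partially overlap (shared area 2.41 mm²), so the edge portions inside another operand are dropped and the merged outline is re-measured after clipping — boundary = 79.18 mm. So its perimeter = 79.18 mm. Layer 52 is larger (135.11 vs 79.18 mm).

layer 52 (z = 15.6 mm)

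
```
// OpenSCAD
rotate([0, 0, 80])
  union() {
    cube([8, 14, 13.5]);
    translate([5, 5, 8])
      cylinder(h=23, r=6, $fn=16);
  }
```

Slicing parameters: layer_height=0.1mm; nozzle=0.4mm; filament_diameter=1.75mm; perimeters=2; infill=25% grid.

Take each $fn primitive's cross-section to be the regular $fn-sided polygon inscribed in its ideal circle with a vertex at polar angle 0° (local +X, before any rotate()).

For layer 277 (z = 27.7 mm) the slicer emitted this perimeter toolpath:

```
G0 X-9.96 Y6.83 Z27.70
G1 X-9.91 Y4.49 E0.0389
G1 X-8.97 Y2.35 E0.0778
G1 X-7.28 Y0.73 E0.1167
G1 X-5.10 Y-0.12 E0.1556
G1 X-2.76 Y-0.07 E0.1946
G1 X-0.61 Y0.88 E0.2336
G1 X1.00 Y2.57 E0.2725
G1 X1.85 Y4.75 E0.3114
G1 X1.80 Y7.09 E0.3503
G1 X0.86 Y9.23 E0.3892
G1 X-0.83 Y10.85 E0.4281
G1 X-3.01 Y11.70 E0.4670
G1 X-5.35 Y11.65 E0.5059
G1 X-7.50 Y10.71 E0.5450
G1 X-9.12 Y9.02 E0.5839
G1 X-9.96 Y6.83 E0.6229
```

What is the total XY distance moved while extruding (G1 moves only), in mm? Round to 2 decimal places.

Sum the Euclidean lengths of each G1 segment: total = 37.46 mm.

37.46 mm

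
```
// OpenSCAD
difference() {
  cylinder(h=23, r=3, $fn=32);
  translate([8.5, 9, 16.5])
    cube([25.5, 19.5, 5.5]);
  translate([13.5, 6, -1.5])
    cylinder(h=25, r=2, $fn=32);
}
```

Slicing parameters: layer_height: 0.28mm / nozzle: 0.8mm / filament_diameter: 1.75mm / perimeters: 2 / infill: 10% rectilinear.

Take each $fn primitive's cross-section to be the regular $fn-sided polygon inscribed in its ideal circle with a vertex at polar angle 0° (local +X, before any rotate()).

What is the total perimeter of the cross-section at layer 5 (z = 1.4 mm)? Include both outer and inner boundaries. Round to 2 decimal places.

18.82 mm

At z = 1.4 mm: the r=3 cylinder contributes a regular 32-gon of circumradius 3 (perimeter = 2·32·3.000·sin(180°/32) = 18.82 mm); the cube at (8.5, 9) is not intersected at this z (z outside [16.5, 22]); the r=2 cylinder at (13.5, 6) contributes a regular 32-gon of circumradius 2 (perimeter = 2·32·2.000·sin(180°/32) = 12.55 mm); After the difference (first − rest): starting from the r=3 cylinder, the r=2 cylinder at (13.5, 6) misses the remaining region (no effect) — boundary = 18.82 mm. Overall, the cross-section is a single solid region. Total boundary length (outer) = 18.82 mm.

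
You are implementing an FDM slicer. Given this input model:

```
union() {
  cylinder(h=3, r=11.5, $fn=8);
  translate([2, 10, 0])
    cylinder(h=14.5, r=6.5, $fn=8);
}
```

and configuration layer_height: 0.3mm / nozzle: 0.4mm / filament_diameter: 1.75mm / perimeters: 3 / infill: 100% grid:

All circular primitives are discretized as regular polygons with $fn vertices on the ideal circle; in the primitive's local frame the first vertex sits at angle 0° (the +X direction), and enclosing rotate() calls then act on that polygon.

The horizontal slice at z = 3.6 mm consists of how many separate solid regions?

1

At z = 3.6 mm: the cylinder is not intersected at this z (z outside [0, 3]); the cylinder at (2, 10): section is a regular 8-gon, circumradius r=6.5; Taking the union: only the r=6.5 cylinder at (2, 10) is present, so the union is just that shape — 1 connected region. The result has 1 disconnected region.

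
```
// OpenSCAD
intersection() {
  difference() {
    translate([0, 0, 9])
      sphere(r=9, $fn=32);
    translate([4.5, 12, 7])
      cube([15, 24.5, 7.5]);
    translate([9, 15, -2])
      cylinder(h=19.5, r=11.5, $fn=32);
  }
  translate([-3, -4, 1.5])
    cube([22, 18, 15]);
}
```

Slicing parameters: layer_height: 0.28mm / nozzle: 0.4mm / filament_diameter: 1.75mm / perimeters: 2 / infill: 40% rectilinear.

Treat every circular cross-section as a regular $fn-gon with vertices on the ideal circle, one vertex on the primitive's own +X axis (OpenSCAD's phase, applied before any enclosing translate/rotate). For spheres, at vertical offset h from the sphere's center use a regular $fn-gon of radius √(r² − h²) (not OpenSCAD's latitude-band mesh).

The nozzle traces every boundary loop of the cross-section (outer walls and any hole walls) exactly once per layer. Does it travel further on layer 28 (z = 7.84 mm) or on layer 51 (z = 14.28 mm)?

Layer 28 (z = 7.84): the sphere: section is a regular 32-gon, circumradius = √(r²−h²) = √(9²−1.16²) = 8.925 (perimeter = 2·32·8.925·sin(180°/32) = 55.99 mm); the 15×24.5 cube at (4.5, 12) contributes its full rectangle (perimeter 79.00 mm); the cylinder at (9, 15): section is a regular 32-gon, circumradius r=11.5 (perimeter = 2·32·11.500·sin(180°/32) = 72.14 mm); After the difference (first − rest): starting from the r=9 sphere, the 15×24.5 cube at (4.5, 12) misses the remaining region (no effect); the r=11.5 cylinder at (9, 15) partially overlaps it — only the 20.01 mm² overlap (of its 412.81 mm²) is removed, clipping the outline — boundary = 55.69 mm; the cube at (-3, -4) (footprint 22×18) is included at this height (perimeter 80.00 mm); Keeping only the common overlap: the 22×18 cube at (-3, -4) partially overlaps the result so far; clipping to the common part keeps 114.67 mm² — boundary = 44.23 mm. So its perimeter = 44.23 mm. Layer 51 (z = 14.28): the r=9 sphere contributes a regular 32-gon of circumradius √(9²−5.28²) = 7.288 (perimeter = 2·32·7.288·sin(180°/32) = 45.72 mm); the cube at (4.5, 12) is present — its section is the full 15×24.5 rectangle (perimeter 79.00 mm); the r=11.5 cylinder at (9, 15) contributes a regular 32-gon of circumradius 11.5 (perimeter = 2·32·11.500·sin(180°/32) = 72.14 mm); Subtracting the remaining from the first: starting from the r=9 sphere, the 15×24.5 cube at (4.5, 12) misses the remaining region (no effect); the r=11.5 cylinder at (9, 15) partially overlaps it — only the 5.39 mm² overlap (of its 412.81 mm²) is removed, clipping the outline — boundary = 45.58 mm; the 22×18 cube at (-3, -4) contributes its full rectangle (perimeter 80.00 mm); Keeping only the common overlap: the 22×18 cube at (-3, -4) partially overlaps that combined region; clipping to the common part keeps 96.74 mm² — boundary = 38.32 mm. So its perimeter = 38.32 mm. Layer 28 is larger (44.23 vs 38.32 mm).

layer 28 (z = 7.84 mm)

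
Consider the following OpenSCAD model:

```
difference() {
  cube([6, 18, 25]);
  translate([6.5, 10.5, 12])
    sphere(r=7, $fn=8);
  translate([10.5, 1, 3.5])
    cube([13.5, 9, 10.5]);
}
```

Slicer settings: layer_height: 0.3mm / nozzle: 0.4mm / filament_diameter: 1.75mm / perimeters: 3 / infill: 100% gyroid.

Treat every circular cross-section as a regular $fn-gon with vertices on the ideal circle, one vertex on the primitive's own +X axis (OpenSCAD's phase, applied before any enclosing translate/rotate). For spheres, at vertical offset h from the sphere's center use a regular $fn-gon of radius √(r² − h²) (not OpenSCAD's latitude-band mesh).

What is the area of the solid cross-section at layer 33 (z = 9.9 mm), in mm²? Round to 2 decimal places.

At z = 9.9 mm: the cube (footprint 6×18) is included at this height (area 108.00 mm²); the r=7 sphere at (6.5, 10.5) slices to a regular 8-gon of circumradius 6.678 (√(r²−h²) with h=2.1 from center) (area = (8/2)·6.678²·sin(360°/8) = 126.12 mm²); the cube at (10.5, 1) (footprint 13.5×9) is included at this height (area 121.50 mm²); After the difference (first − rest): starting from the 6×18 cube (108.00 mm²), the r=7 sphere at (6.5, 10.5) partially overlaps it — only the 56.41 mm² overlap (of its 126.12 mm²) is removed, clipping the outline; the 13.5×9 cube at (10.5, 1) misses the remaining region (no effect) — area = 51.59 mm². Overall, the cross-section has 2 separate islands. Net area = 51.59 mm².

51.59 mm²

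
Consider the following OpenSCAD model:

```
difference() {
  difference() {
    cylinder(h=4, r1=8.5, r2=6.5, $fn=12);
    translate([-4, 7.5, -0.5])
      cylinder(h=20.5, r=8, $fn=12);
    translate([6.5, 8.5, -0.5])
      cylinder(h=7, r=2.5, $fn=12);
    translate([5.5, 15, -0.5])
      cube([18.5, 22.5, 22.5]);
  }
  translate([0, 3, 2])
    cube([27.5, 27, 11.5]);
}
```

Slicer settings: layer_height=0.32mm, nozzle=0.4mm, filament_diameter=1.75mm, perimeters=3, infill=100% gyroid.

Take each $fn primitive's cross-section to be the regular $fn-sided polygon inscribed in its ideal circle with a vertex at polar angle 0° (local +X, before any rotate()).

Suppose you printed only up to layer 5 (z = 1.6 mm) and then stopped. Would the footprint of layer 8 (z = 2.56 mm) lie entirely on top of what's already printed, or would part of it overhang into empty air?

Compare the two slices. At z = 1.6: the cone: at t=0.400 of its height the radius interpolates to r₁+(r₂−r₁)t = 7.700, giving a regular 12-gon of that circumradius (area = (12/2)·7.700²·sin(360°/12) = 177.87 mm²); the cylinder at (-4, 7.5): section is a regular 12-gon, circumradius r=8 (area = (12/2)·8.000²·sin(360°/12) = 192.00 mm²); the r=2.5 cylinder at (6.5, 8.5) contributes a regular 12-gon of circumradius 2.5 (area = (12/2)·2.500²·sin(360°/12) = 18.75 mm²); the cube at (5.5, 15) is present — its section is the full 18.5×22.5 rectangle (area 416.25 mm²); Taking the first minus the rest: starting from the cone (177.87 mm²), the r=8 cylinder at (-4, 7.5) partially overlaps it — only the 61.26 mm² overlap (of its 192.00 mm²) is removed, clipping the outline; the r=2.5 cylinder at (6.5, 8.5) misses the remaining region (no effect); the 18.5×22.5 cube at (5.5, 15) misses the remaining region (no effect) — area = 116.61 mm²; the cube at (0, 3) does not reach this height (z outside [2, 13.5]); Subtracting the remaining from the first: none of the subtracted shapes is present at this height, so the result so far is unchanged — area = 116.61 mm². At z = 2.56: the cone contributes a regular 12-gon of circumradius 7.220 (interpolated between r1=8.5 and r2=6.5 at t=0.640) (area = (12/2)·7.220²·sin(360°/12) = 156.39 mm²); the r=8 cylinder at (-4, 7.5) contributes a regular 12-gon of circumradius 8 (area = (12/2)·8.000²·sin(360°/12) = 192.00 mm²); the r=2.5 cylinder at (6.5, 8.5) gives a regular 12-gon of circumradius 2.5 (constant along its height) (area = (12/2)·2.500²·sin(360°/12) = 18.75 mm²); the cube at (5.5, 15) (footprint 18.5×22.5) is included at this height (area 416.25 mm²); Taking the first minus the rest: starting from the cone (156.39 mm²), the r=8 cylinder at (-4, 7.5) partially overlaps it — only the 54.30 mm² overlap (of its 192.00 mm²) is removed, clipping the outline; the r=2.5 cylinder at (6.5, 8.5) misses the remaining region (no effect); the 18.5×22.5 cube at (5.5, 15) misses the remaining region (no effect) — area = 102.09 mm²; the cube at (0, 3) (footprint 27.5×27) is included at this height (area 742.50 mm²); After the difference (first − rest): starting from the result so far (102.09 mm²), the 27.5×27 cube at (0, 3) partially overlaps it — only the 6.48 mm² overlap (of its 742.50 mm²) is removed, clipping the outline — area = 95.60 mm². Checking containment: the cross-section at z = 2.56 is a subset of the cross-section at z = 1.6.

entirely on top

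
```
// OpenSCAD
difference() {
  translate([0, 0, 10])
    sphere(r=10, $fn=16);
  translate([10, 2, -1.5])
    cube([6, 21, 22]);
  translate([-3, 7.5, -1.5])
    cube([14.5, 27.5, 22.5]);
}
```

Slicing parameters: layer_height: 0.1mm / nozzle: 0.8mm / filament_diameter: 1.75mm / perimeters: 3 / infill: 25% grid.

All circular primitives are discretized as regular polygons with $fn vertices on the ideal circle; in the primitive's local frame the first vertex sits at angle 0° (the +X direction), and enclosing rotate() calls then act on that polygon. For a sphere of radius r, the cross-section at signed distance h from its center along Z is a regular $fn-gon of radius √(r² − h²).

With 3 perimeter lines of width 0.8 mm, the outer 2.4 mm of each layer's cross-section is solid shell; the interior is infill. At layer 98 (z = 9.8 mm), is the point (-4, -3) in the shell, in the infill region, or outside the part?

infill

At z = 9.8 mm: the r=10 sphere slices to a regular 16-gon of circumradius 9.998 (√(r²−h²) with h=0.2 from center); the cube at (10, 2) (footprint 6×21) is included at this height; the cube at (-3, 7.5) (footprint 14.5×27.5) is included at this height; After the difference (first − rest): starting from the r=10 sphere, the 6×21 cube at (10, 2) misses the remaining region (no effect); the 14.5×27.5 cube at (-3, 7.5) partially overlaps it — only the 16.96 mm² overlap (of its 398.75 mm²) is removed, clipping the outline — 1 connected region. Overall, the cross-section is a single solid region. The nearest boundary edge runs (-7.07, -7.07)→(-9.24, -3.83); distance from the point to it = 4.81 mm. The point is inside the cross-section and 4.81 mm from the nearest boundary — more than the 2.4 mm shell width (3 × 0.8), so it's in the infill interior.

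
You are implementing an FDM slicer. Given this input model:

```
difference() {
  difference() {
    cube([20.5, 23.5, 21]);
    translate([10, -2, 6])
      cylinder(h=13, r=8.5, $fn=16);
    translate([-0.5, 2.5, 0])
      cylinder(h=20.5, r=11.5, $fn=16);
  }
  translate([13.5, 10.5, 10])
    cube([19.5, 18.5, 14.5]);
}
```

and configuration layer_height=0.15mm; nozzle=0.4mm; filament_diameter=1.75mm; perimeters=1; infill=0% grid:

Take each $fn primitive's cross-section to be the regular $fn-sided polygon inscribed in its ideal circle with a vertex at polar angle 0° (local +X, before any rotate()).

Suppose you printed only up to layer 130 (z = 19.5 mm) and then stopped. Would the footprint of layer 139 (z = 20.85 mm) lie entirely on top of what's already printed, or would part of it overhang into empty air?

part overhangs

Compare the two slices. At z = 19.5: the cube (footprint 20.5×23.5) is included at this height (area 481.75 mm²); the cylinder at (10, -2) is absent (z outside [6, 19]); the r=11.5 cylinder at (-0.5, 2.5) gives a regular 16-gon of circumradius 11.5 (constant along its height) (area = (16/2)·11.500²·sin(360°/16) = 404.88 mm²); Taking the first minus the rest: starting from the 20.5×23.5 cube (481.75 mm²), the r=11.5 cylinder at (-0.5, 2.5) partially overlaps it — only the 122.37 mm² overlap (of its 404.88 mm²) is removed, clipping the outline — area = 359.38 mm²; the cube at (13.5, 10.5) is present — its section is the full 19.5×18.5 rectangle (area 360.75 mm²); After the difference (first − rest): starting from the result so far (359.38 mm²), the 19.5×18.5 cube at (13.5, 10.5) partially overlaps it — only the 91.00 mm² overlap (of its 360.75 mm²) is removed, clipping the outline — area = 268.38 mm². At z = 20.85: the cube is present — its section is the full 20.5×23.5 rectangle (area 481.75 mm²); the cylinder at (10, -2) does not reach this height (z outside [6, 19]); the cylinder at (-0.5, 2.5) is absent (z outside [0, 20.5]); Subtracting the remaining from the first: none of the subtracted shapes is present at this height, so the 20.5×23.5 cube is unchanged — area = 481.75 mm²; the cube at (13.5, 10.5) is present — its section is the full 19.5×18.5 rectangle (area 360.75 mm²); Subtracting the remaining from the first: starting from the result so far (481.75 mm²), the 19.5×18.5 cube at (13.5, 10.5) partially overlaps it — only the 91.00 mm² overlap (of its 360.75 mm²) is removed, clipping the outline — area = 390.75 mm². Checking containment: at z = 20.85 the cross-section extends beyond the z = 19.5 cross-section by about 122.37 mm².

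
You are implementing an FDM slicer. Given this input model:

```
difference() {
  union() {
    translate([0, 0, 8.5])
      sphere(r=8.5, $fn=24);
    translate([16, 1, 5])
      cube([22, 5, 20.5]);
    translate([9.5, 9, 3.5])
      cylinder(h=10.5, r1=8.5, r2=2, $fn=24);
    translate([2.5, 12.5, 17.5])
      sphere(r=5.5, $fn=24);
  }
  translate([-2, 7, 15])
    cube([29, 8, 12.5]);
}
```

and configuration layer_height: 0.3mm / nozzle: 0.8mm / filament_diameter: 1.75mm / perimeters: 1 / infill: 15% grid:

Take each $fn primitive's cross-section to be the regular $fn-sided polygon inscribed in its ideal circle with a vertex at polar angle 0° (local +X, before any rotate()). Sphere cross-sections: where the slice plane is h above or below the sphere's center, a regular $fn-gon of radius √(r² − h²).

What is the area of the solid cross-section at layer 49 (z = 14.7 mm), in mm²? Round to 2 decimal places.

At z = 14.7 mm: the r=8.5 sphere slices to a regular 24-gon of circumradius 5.815 (√(r²−h²) with h=6.2 from center) (area = (24/2)·5.815²·sin(360°/24) = 105.01 mm²); the 22×5 cube at (16, 1) contributes its full rectangle (area 110.00 mm²); the cone at (9.5, 9) is absent (z outside [3.5, 14]); the r=5.5 sphere at (2.5, 12.5) contributes a regular 24-gon of circumradius √(5.5²−2.8²) = 4.734 (area = (24/2)·4.734²·sin(360°/24) = 69.60 mm²); Merging all regions: the 3 present regions are separate (no shared area or edge), so areas and boundary lengths simply add and each stays a separate island — area = 284.61 mm²; the cube at (-2, 7) is not intersected at this z (z outside [15, 27.5]); After the difference (first − rest): none of the subtracted shapes is present at this height, so the result so far is unchanged — area = 284.61 mm². Overall, the cross-section has 3 separate islands. Net area = 284.61 mm².

284.61 mm²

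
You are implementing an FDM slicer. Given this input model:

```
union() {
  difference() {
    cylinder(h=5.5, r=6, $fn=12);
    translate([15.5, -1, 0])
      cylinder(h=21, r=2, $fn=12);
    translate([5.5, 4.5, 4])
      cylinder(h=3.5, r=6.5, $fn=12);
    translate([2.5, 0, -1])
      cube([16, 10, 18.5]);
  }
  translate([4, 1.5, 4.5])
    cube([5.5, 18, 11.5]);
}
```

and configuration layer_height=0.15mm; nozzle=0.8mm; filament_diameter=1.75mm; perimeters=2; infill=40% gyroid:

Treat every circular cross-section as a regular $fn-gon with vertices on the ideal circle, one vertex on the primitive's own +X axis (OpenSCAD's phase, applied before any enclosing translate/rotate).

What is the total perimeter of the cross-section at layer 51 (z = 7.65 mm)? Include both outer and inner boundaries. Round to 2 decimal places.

At z = 7.65 mm: the cylinder is not intersected at this z (z outside [0, 5.5]); the r=2 cylinder at (15.5, -1) contributes a regular 12-gon of circumradius 2 (perimeter = 2·12·2.000·sin(180°/12) = 12.42 mm); the cylinder at (5.5, 4.5) does not reach this height (z outside [4, 7.5]); the 16×10 cube at (2.5, 0) contributes its full rectangle (perimeter 52.00 mm); Taking the first minus the rest: the first operand is absent here, so nothing remains; the cube at (4, 1.5) (footprint 5.5×18) is included at this height (perimeter 47.00 mm); Merging all regions: only the 5.5×18 cube at (4, 1.5) is present, so the union is just that shape — boundary = 47.00 mm. Overall, the cross-section is a single solid region. Total boundary length (outer) = 47.00 mm.

47.00 mm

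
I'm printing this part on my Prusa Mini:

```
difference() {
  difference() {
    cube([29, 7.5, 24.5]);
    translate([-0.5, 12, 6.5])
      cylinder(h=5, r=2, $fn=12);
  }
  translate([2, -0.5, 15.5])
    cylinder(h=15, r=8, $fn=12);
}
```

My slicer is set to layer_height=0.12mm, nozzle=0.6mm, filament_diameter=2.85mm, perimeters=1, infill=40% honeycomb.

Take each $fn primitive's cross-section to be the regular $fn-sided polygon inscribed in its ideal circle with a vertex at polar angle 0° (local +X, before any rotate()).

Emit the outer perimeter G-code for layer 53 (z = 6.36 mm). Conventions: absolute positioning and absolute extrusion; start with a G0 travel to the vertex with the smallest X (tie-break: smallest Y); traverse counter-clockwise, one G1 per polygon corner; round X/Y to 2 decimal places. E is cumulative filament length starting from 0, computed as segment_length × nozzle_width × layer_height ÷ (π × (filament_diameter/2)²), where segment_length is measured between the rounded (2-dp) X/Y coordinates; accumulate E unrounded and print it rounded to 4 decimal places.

At z = 6.36 mm: the cube (footprint 29×7.5) is included at this height; the cylinder at (-0.5, 12) is not intersected at this z (z outside [6.5, 11.5]); Taking the first minus the rest: none of the subtracted shapes is present at this height, so the 29×7.5 cube is unchanged — 1 connected region; the cylinder at (2, -0.5) does not reach this height (z outside [15.5, 30.5]); After the difference (first − rest): none of the subtracted shapes is present at this height, so the result so far is unchanged — 1 connected region. The outline is a single polygon with 4 vertices. Extrusion per mm of travel: 0.6 × 0.12 / (π × 1.425²) = 0.011286. Accumulating E over each segment gives final E = 0.8239.

G0 X0.00 Y0.00 Z6.36
G1 X29.00 Y0.00 E0.3273
G1 X29.00 Y7.50 E0.4120
G1 X0.00 Y7.50 E0.7393
G1 X0.00 Y0.00 E0.8239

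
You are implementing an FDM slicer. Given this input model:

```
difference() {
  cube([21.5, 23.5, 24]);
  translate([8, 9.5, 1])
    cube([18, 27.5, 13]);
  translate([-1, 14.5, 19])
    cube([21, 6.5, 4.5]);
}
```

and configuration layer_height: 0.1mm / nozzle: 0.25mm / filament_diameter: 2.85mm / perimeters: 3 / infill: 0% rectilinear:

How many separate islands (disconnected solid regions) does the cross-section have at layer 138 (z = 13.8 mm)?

At z = 13.8 mm: the cube (footprint 21.5×23.5) is included at this height; the cube at (8, 9.5) (footprint 18×27.5) is included at this height; the cube at (-1, 14.5) is not intersected at this z (z outside [19, 23.5]); Taking the first minus the rest: starting from the 21.5×23.5 cube, the 18×27.5 cube at (8, 9.5) partially overlaps it — only the 189.00 mm² overlap (of its 495.00 mm²) is removed, clipping the outline — 1 connected region. Overall, the cross-section is a single solid region. Island count = 1.

1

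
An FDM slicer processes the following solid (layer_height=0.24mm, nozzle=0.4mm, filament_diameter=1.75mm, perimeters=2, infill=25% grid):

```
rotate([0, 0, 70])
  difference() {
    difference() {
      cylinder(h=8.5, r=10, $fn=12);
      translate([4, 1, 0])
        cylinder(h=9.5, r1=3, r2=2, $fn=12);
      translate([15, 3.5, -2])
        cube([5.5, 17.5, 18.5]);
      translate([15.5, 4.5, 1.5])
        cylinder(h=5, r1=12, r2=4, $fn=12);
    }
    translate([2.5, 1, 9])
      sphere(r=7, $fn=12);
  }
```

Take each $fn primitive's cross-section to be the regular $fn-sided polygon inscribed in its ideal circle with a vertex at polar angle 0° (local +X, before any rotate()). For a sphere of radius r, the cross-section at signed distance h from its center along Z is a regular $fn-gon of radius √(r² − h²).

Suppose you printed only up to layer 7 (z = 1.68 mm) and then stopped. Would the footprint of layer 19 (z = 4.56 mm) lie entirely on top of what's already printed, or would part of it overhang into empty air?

Compare the two slices. At z = 1.68: the cylinder: section is a regular 12-gon, circumradius r=10 (area = (12/2)·10.000²·sin(360°/12) = 300.00 mm²); the cone at (4, 1): at t=0.177 of its height the radius interpolates to r₁+(r₂−r₁)t = 2.823, giving a regular 12-gon of that circumradius (area = (12/2)·2.823²·sin(360°/12) = 23.91 mm²); the 5.5×17.5 cube at (15, 3.5) contributes its full rectangle (area 96.25 mm²); the cone at (15.5, 4.5) (r1=12→r2=4) has section circumradius 11.712 here — a regular 12-gon (area = (12/2)·11.712²·sin(360°/12) = 411.51 mm²); After the difference (first − rest): starting from the r=10 cylinder (300.00 mm²), the cone at (4, 1) lies wholly inside it (removes its full 23.91 mm² and its 17.54 mm outline becomes a hole wall); the 5.5×17.5 cube at (15, 3.5) misses the remaining region (no effect); the cone at (15.5, 4.5) partially overlaps it — only the 39.20 mm² overlap (of its 411.51 mm²) is removed, clipping the outline — area = 236.89 mm²; the sphere at (2.5, 1) does not reach this height (|z−center|=7.320 > r=7); Taking the first minus the rest: none of the subtracted shapes is present at this height, so that combined region is unchanged — area = 236.89 mm²; (whole slice rotated 70° about Z — lengths, areas and connectivity unchanged). At z = 4.56: the r=10 cylinder gives a regular 12-gon of circumradius 10 (constant along its height) (area = (12/2)·10.000²·sin(360°/12) = 300.00 mm²); the cone at (4, 1) (r1=3→r2=2) has section circumradius 2.520 here — a regular 12-gon (area = (12/2)·2.520²·sin(360°/12) = 19.05 mm²); the 5.5×17.5 cube at (15, 3.5) contributes its full rectangle (area 96.25 mm²); the cone at (15.5, 4.5): at t=0.612 of its height the radius interpolates to r₁+(r₂−r₁)t = 7.104, giving a regular 12-gon of that circumradius (area = (12/2)·7.104²·sin(360°/12) = 151.40 mm²); After the difference (first − rest): starting from the r=10 cylinder (300.00 mm²), the cone at (4, 1) lies wholly inside it (removes its full 19.05 mm² and its 15.65 mm outline becomes a hole wall); the 5.5×17.5 cube at (15, 3.5) misses the remaining region (no effect); the cone at (15.5, 4.5) partially overlaps it — only the 1.66 mm² overlap (of its 151.40 mm²) is removed, clipping the outline — area = 279.29 mm²; the sphere at (2.5, 1): section is a regular 12-gon, circumradius = √(r²−h²) = √(7²−4.44²) = 5.412 (area = (12/2)·5.412²·sin(360°/12) = 87.86 mm²); After the difference (first − rest): starting from the result so far (279.29 mm²), the r=7 sphere at (2.5, 1) partially overlaps it — only the 68.81 mm² overlap (of its 87.86 mm²) is removed, clipping the outline — area = 210.48 mm²; (rotated 70° about Z; rotation is an isometry so areas/perimeters/island counts are preserved). Checking containment: at z = 4.56 the cross-section extends beyond the z = 1.68 cross-section by about 25.24 mm².

part overhangs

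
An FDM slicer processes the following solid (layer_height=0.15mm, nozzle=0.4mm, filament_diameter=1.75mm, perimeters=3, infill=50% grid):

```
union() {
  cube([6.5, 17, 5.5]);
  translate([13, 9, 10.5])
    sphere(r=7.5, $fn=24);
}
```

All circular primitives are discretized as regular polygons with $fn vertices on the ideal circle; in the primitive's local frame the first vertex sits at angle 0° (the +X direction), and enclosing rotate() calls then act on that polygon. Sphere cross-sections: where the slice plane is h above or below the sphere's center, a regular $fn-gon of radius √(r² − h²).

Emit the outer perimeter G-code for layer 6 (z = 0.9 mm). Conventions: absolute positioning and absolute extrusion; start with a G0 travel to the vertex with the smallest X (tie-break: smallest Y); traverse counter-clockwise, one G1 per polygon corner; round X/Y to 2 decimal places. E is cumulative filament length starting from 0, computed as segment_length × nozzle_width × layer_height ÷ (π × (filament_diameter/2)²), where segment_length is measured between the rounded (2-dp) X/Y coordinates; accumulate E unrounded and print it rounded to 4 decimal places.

At z = 0.9 mm: the cube is present — its section is the full 6.5×17 rectangle; the sphere at (13, 9) does not reach this height (|z−center|=9.600 > r=7.5); Combining (union): only the 6.5×17 cube is present, so the union is just that shape — 1 connected region. The outline is a single polygon with 4 vertices. Extrusion per mm of travel: 0.4 × 0.15 / (π × 0.875²) = 0.024945. Accumulating E over each segment gives final E = 1.1724.

G0 X0.00 Y0.00 Z0.90
G1 X6.50 Y0.00 E0.1621
G1 X6.50 Y17.00 E0.5862
G1 X0.00 Y17.00 E0.7484
G1 X0.00 Y0.00 E1.1724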